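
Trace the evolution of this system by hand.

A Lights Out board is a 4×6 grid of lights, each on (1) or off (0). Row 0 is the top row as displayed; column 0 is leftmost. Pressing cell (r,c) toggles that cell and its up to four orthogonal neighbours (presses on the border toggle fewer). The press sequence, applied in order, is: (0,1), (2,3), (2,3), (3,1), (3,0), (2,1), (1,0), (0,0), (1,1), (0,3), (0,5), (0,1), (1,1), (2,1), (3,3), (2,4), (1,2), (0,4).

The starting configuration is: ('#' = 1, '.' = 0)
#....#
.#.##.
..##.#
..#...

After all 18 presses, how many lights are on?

14

k=0  #....#
.#.##.
..##.#
..#...
k=1  .##..#
...##.
..##.#
..#...
k=2  .##..#
....#.
....##
..##..
k=3  .##..#
...##.
..##.#
..#...
k=4  .##..#
...##.
.###.#
##....
k=5  .##..#
...##.
####.#
......
k=6  .##..#
.#.##.
...#.#
.#....
k=7  ###..#
#..##.
#..#.#
.#....
k=8  ..#..#
...##.
#..#.#
.#....
k=9  .##..#
#####.
##.#.#
.#....
k=10  .#.###
###.#.
##.#.#
.#....
k=11  .#.#..
###.##
##.#.#
.#....
k=12  #.##..
#.#.##
##.#.#
.#....
k=13  ####..
.#..##
#..#.#
.#....
k=14  ####..
....##
.###.#
......
k=15  ####..
....##
.##..#
..###.
k=16  ####..
.....#
.####.
..##..
k=17  ##.#..
.###.#
.#.##.
..##..
k=18  ##..##
.#####
.#.##.
..##..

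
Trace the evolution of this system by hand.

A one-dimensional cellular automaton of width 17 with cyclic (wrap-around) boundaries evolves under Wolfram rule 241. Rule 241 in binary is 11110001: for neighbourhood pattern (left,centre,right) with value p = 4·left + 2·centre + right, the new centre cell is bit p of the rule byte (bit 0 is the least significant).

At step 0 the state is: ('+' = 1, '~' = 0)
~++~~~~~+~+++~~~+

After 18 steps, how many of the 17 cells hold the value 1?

t=0: ~++~~~~~+~+++~~~+
t=1: +~+++++~~+~++++~~
t=2: ~+~+++++~~+~++++~
t=3: ~~+~+++++~~+~++++
t=4: +~~+~+++++~~+~+++
t=5: ++~~+~+++++~~+~++
t=6: +++~~+~+++++~~+~+
t=7: ++++~~+~+++++~~+~
t=8: ~++++~~+~+++++~~+
t=9: +~++++~~+~+++++~~
t=10: ~+~++++~~+~+++++~
t=11: ~~+~++++~~+~+++++
t=12: +~~+~++++~~+~++++
t=13: ++~~+~++++~~+~+++
t=14: +++~~+~++++~~+~++
t=15: ++++~~+~++++~~+~+
t=16: +++++~~+~++++~~+~
t=17: ~+++++~~+~++++~~+
t=18: +~+++++~~+~++++~~

11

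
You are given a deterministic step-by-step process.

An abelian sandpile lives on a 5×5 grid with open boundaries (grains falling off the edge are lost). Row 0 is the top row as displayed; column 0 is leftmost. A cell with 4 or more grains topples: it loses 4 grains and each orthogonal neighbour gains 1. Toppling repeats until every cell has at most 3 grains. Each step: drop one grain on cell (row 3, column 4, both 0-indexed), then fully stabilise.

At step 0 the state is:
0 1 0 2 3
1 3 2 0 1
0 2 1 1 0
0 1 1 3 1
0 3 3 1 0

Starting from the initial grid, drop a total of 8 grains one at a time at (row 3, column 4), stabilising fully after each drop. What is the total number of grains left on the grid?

36

t=0: 0 1 0 2 3
1 3 2 0 1
0 2 1 1 0
0 1 1 3 1
0 3 3 1 0
t=1: 0 1 0 2 3
1 3 2 0 1
0 2 1 1 0
0 1 1 3 2
0 3 3 1 0
t=2: 0 1 0 2 3
1 3 2 0 1
0 2 1 1 0
0 1 1 3 3
0 3 3 1 0
t=3: 0 1 0 2 3
1 3 2 0 1
0 2 1 2 1
0 1 2 0 1
0 3 3 2 1
t=4: 0 1 0 2 3
1 3 2 0 1
0 2 1 2 1
0 1 2 0 2
0 3 3 2 1
t=5: 0 1 0 2 3
1 3 2 0 1
0 2 1 2 1
0 1 2 0 3
0 3 3 2 1
t=6: 0 1 0 2 3
1 3 2 0 1
0 2 1 2 2
0 1 2 1 0
0 3 3 2 2
t=7: 0 1 0 2 3
1 3 2 0 1
0 2 1 2 2
0 1 2 1 1
0 3 3 2 2
t=8: 0 1 0 2 3
1 3 2 0 1
0 2 1 2 2
0 1 2 1 2
0 3 3 2 2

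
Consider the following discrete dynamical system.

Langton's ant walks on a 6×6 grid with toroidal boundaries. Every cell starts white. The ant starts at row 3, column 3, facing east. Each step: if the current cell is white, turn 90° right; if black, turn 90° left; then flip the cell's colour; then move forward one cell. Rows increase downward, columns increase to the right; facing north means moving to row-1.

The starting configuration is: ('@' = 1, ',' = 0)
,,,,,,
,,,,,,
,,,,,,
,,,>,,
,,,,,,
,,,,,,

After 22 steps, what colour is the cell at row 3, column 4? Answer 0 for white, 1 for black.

1

[0] ,,,,,,
,,,,,,
,,,,,,
,,,>,,
,,,,,,
,,,,,,
[1] ,,,,,,
,,,,,,
,,,,,,
,,,@,,
,,,v,,
,,,,,,
[2] ,,,,,,
,,,,,,
,,,,,,
,,,@,,
,,<@,,
,,,,,,
[3] ,,,,,,
,,,,,,
,,,,,,
,,^@,,
,,@@,,
,,,,,,
[4] ,,,,,,
,,,,,,
,,,,,,
,,@>,,
,,@@,,
,,,,,,
[5] ,,,,,,
,,,,,,
,,,^,,
,,@,,,
,,@@,,
,,,,,,
[6] ,,,,,,
,,,,,,
,,,@>,
,,@,,,
,,@@,,
,,,,,,
[7] ,,,,,,
,,,,,,
,,,@@,
,,@,v,
,,@@,,
,,,,,,
[8] ,,,,,,
,,,,,,
,,,@@,
,,@<@,
,,@@,,
,,,,,,
[9] ,,,,,,
,,,,,,
,,,^@,
,,@@@,
,,@@,,
,,,,,,
[10] ,,,,,,
,,,,,,
,,<,@,
,,@@@,
,,@@,,
,,,,,,
[11] ,,,,,,
,,^,,,
,,@,@,
,,@@@,
,,@@,,
,,,,,,
[12] ,,,,,,
,,@>,,
,,@,@,
,,@@@,
,,@@,,
,,,,,,
[13] ,,,,,,
,,@@,,
,,@v@,
,,@@@,
,,@@,,
,,,,,,
[14] ,,,,,,
,,@@,,
,,<@@,
,,@@@,
,,@@,,
,,,,,,
[15] ,,,,,,
,,@@,,
,,,@@,
,,v@@,
,,@@,,
,,,,,,
[16] ,,,,,,
,,@@,,
,,,@@,
,,,>@,
,,@@,,
,,,,,,
[17] ,,,,,,
,,@@,,
,,,^@,
,,,,@,
,,@@,,
,,,,,,
[18] ,,,,,,
,,@@,,
,,<,@,
,,,,@,
,,@@,,
,,,,,,
[19] ,,,,,,
,,^@,,
,,@,@,
,,,,@,
,,@@,,
,,,,,,
[20] ,,,,,,
,<,@,,
,,@,@,
,,,,@,
,,@@,,
,,,,,,
[21] ,^,,,,
,@,@,,
,,@,@,
,,,,@,
,,@@,,
,,,,,,
[22] ,@>,,,
,@,@,,
,,@,@,
,,,,@,
,,@@,,
,,,,,,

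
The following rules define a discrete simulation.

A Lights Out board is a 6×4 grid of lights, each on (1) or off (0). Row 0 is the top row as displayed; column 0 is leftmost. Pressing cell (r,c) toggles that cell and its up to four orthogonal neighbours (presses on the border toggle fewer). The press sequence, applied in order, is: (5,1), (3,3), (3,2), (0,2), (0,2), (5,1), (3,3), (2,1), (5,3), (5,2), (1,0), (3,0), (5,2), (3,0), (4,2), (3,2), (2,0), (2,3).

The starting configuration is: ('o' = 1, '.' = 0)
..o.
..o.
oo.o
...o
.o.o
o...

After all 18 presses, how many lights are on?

12

gen 0: ..o.
..o.
oo.o
...o
.o.o
o...
gen 1: ..o.
..o.
oo.o
...o
...o
.oo.
gen 2: ..o.
..o.
oo..
..o.
....
.oo.
gen 3: ..o.
..o.
ooo.
.o.o
..o.
.oo.
gen 4: .o.o
....
ooo.
.o.o
..o.
.oo.
gen 5: ..o.
..o.
ooo.
.o.o
..o.
.oo.
gen 6: ..o.
..o.
ooo.
.o.o
.oo.
o...
gen 7: ..o.
..o.
oooo
.oo.
.ooo
o...
gen 8: ..o.
.oo.
...o
..o.
.ooo
o...
gen 9: ..o.
.oo.
...o
..o.
.oo.
o.oo
gen 10: ..o.
.oo.
...o
..o.
.o..
oo..
gen 11: o.o.
o.o.
o..o
..o.
.o..
oo..
gen 12: o.o.
o.o.
...o
ooo.
oo..
oo..
gen 13: o.o.
o.o.
...o
ooo.
ooo.
o.oo
gen 14: o.o.
o.o.
o..o
..o.
.oo.
o.oo
gen 15: o.o.
o.o.
o..o
....
...o
o..o
gen 16: o.o.
o.o.
o.oo
.ooo
..oo
o..o
gen 17: o.o.
..o.
.ooo
oooo
..oo
o..o
gen 18: o.o.
..oo
.o..
ooo.
..oo
o..o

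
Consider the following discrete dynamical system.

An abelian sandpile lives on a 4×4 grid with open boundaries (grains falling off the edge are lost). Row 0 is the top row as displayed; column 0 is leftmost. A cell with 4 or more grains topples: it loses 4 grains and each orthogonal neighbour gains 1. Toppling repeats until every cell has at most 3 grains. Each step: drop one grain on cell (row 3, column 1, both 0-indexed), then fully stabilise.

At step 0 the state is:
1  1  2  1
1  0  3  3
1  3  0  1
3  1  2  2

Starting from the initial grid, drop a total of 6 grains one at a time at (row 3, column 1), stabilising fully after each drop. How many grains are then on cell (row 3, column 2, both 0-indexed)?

t=0: 1  1  2  1
1  0  3  3
1  3  0  1
3  1  2  2
t=1: 1  1  2  1
1  0  3  3
1  3  0  1
3  2  2  2
t=2: 1  1  2  1
1  0  3  3
1  3  0  1
3  3  2  2
t=3: 1  1  2  1
1  1  3  3
3  0  1  1
0  2  3  2
t=4: 1  1  2  1
1  1  3  3
3  0  1  1
0  3  3  2
t=5: 1  1  2  1
1  1  3  3
3  1  2  1
1  1  0  3
t=6: 1  1  2  1
1  1  3  3
3  1  2  1
1  2  0  3

0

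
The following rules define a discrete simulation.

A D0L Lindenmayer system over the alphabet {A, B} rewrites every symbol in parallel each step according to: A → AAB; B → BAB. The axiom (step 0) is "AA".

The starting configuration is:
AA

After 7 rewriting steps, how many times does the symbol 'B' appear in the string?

0) AA
1) AABAAB
2) AABAABBABAABAABBAB
3) AABAABBABAABAABBABBABAABBABAABAABBABAABAABBABBABAABBAB
4) AABAABBABAABAABBABBABAABBABAABAABBABAABAABBABBABAABBABBABA…BBABAABAABBABAABAABBABBABAABBABBABAABBABAABAABBABBABAABBAB  (len 162)
5) AABAABBABAABAABBABBABAABBABAABAABBABAABAABBABBABAABBABBABA…BBABAABAABBABAABAABBABBABAABBABBABAABBABAABAABBABBABAABBAB  (len 486)
6) AABAABBABAABAABBABBABAABBABAABAABBABAABAABBABBABAABBABBABA…BBABAABAABBABAABAABBABBABAABBABBABAABBABAABAABBABBABAABBAB  (len 1458)
7) AABAABBABAABAABBABBABAABBABAABAABBABAABAABBABBABAABBABBABA…BBABAABAABBABAABAABBABBABAABBABBABAABBABAABAABBABBABAABBAB  (len 4374)

2186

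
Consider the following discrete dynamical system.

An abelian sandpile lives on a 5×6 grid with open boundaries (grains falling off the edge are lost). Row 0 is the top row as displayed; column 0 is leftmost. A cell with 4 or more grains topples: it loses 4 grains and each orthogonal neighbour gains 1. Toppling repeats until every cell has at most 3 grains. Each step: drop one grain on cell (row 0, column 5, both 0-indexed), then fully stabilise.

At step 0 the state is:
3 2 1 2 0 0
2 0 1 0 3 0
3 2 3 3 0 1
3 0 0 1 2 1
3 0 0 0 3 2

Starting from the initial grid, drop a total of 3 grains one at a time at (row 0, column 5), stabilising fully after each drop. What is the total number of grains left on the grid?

44

t=0: 3 2 1 2 0 0
2 0 1 0 3 0
3 2 3 3 0 1
3 0 0 1 2 1
3 0 0 0 3 2
t=1: 3 2 1 2 0 1
2 0 1 0 3 0
3 2 3 3 0 1
3 0 0 1 2 1
3 0 0 0 3 2
t=2: 3 2 1 2 0 2
2 0 1 0 3 0
3 2 3 3 0 1
3 0 0 1 2 1
3 0 0 0 3 2
t=3: 3 2 1 2 0 3
2 0 1 0 3 0
3 2 3 3 0 1
3 0 0 1 2 1
3 0 0 0 3 2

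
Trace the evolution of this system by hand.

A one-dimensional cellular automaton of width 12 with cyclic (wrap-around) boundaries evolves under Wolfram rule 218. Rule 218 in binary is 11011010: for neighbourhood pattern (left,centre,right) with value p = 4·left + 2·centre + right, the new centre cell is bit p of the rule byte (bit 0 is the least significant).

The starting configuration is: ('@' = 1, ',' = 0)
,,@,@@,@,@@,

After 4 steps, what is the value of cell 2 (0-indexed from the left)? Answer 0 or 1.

1

[0] ,,@,@@,@,@@,
[1] ,@,,@@,,,@@@
[2] ,,@@@@@,@@@@
[3] @@@@@@@,@@@@
[4] @@@@@@@,@@@@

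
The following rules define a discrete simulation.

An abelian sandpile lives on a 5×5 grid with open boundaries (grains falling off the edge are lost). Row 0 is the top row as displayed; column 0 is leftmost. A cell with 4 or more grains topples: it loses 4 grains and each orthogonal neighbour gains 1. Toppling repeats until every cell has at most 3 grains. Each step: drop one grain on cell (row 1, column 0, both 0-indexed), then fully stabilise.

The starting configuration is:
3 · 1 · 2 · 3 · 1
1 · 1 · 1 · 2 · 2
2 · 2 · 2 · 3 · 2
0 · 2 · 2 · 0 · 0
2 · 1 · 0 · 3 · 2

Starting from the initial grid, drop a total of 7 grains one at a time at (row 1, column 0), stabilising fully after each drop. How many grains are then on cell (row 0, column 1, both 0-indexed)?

2

t=0: 3 · 1 · 2 · 3 · 1
1 · 1 · 1 · 2 · 2
2 · 2 · 2 · 3 · 2
0 · 2 · 2 · 0 · 0
2 · 1 · 0 · 3 · 2
t=1: 3 · 1 · 2 · 3 · 1
2 · 1 · 1 · 2 · 2
2 · 2 · 2 · 3 · 2
0 · 2 · 2 · 0 · 0
2 · 1 · 0 · 3 · 2
t=2: 3 · 1 · 2 · 3 · 1
3 · 1 · 1 · 2 · 2
2 · 2 · 2 · 3 · 2
0 · 2 · 2 · 0 · 0
2 · 1 · 0 · 3 · 2
t=3: 0 · 2 · 2 · 3 · 1
1 · 2 · 1 · 2 · 2
3 · 2 · 2 · 3 · 2
0 · 2 · 2 · 0 · 0
2 · 1 · 0 · 3 · 2
t=4: 0 · 2 · 2 · 3 · 1
2 · 2 · 1 · 2 · 2
3 · 2 · 2 · 3 · 2
0 · 2 · 2 · 0 · 0
2 · 1 · 0 · 3 · 2
t=5: 0 · 2 · 2 · 3 · 1
3 · 2 · 1 · 2 · 2
3 · 2 · 2 · 3 · 2
0 · 2 · 2 · 0 · 0
2 · 1 · 0 · 3 · 2
t=6: 1 · 2 · 2 · 3 · 1
1 · 3 · 1 · 2 · 2
0 · 3 · 2 · 3 · 2
1 · 2 · 2 · 0 · 0
2 · 1 · 0 · 3 · 2
t=7: 1 · 2 · 2 · 3 · 1
2 · 3 · 1 · 2 · 2
0 · 3 · 2 · 3 · 2
1 · 2 · 2 · 0 · 0
2 · 1 · 0 · 3 · 2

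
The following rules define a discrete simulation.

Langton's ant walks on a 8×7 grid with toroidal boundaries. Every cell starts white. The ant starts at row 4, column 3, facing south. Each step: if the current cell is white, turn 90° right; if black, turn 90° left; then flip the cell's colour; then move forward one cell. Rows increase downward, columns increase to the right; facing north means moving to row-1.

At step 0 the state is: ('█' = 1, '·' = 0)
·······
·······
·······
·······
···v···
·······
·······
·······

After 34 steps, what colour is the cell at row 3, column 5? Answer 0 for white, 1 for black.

[0] ·······
·······
·······
·······
···v···
·······
·······
·······
[1] ·······
·······
·······
·······
··<█···
·······
·······
·······
[2] ·······
·······
·······
··^····
··██···
·······
·······
·······
[3] ·······
·······
·······
··█>···
··██···
·······
·······
·······
[4] ·······
·······
·······
··██···
··█v···
·······
·······
·······
[5] ·······
·······
·······
··██···
··█·>··
·······
·······
·······
[6] ·······
·······
·······
··██···
··█·█··
····v··
·······
·······
[7] ·······
·······
·······
··██···
··█·█··
···<█··
·······
·······
[8] ·······
·······
·······
··██···
··█^█··
···██··
·······
·······
[9] ·······
·······
·······
··██···
··██>··
···██··
·······
·······
[10] ·······
·······
·······
··██^··
··██···
···██··
·······
·······
[11] ·······
·······
·······
··███>·
··██···
···██··
·······
·······
[12] ·······
·······
·······
··████·
··██·v·
···██··
·······
·······
[13] ·······
·······
·······
··████·
··██<█·
···██··
·······
·······
[14] ·······
·······
·······
··██^█·
··████·
···██··
·······
·······
[15] ·······
·······
·······
··█<·█·
··████·
···██··
·······
·······
[16] ·······
·······
·······
··█··█·
··█v██·
···██··
·······
·······
[17] ·······
·······
·······
··█··█·
··█·>█·
···██··
·······
·······
[18] ·······
·······
·······
··█·^█·
··█··█·
···██··
·······
·······
[19] ·······
·······
·······
··█·█>·
··█··█·
···██··
·······
·······
[20] ·······
·······
·····^·
··█·█··
··█··█·
···██··
·······
·······
[21] ·······
·······
·····█>
··█·█··
··█··█·
···██··
·······
·······
[22] ·······
·······
·····██
··█·█·v
··█··█·
···██··
·······
·······
[23] ·······
·······
·····██
··█·█<█
··█··█·
···██··
·······
·······
[24] ·······
·······
·····^█
··█·███
··█··█·
···██··
·······
·······
[25] ·······
·······
····<·█
··█·███
··█··█·
···██··
·······
·······
[26] ·······
····^··
····█·█
··█·███
··█··█·
···██··
·······
·······
[27] ·······
····█>·
····█·█
··█·███
··█··█·
···██··
·······
·······
[28] ·······
····██·
····█v█
··█·███
··█··█·
···██··
·······
·······
[29] ·······
····██·
····<██
··█·███
··█··█·
···██··
·······
·······
[30] ·······
····██·
·····██
··█·v██
··█··█·
···██··
·······
·······
[31] ·······
····██·
·····██
··█··>█
··█··█·
···██··
·······
·······
[32] ·······
····██·
·····^█
··█···█
··█··█·
···██··
·······
·······
[33] ·······
····██·
····<·█
··█···█
··█··█·
···██··
·······
·······
[34] ·······
····^█·
····█·█
··█···█
··█··█·
···██··
·······
·······

0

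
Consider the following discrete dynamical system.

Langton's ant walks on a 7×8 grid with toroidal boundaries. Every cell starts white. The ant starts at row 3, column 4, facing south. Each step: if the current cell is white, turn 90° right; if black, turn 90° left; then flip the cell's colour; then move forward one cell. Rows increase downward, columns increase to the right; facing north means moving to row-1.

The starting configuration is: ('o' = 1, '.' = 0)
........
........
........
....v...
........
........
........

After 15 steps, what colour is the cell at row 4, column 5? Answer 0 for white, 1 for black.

1

0) ........
........
........
....v...
........
........
........
1) ........
........
........
...<o...
........
........
........
2) ........
........
...^....
...oo...
........
........
........
3) ........
........
...o>...
...oo...
........
........
........
4) ........
........
...oo...
...ov...
........
........
........
5) ........
........
...oo...
...o.>..
........
........
........
6) ........
........
...oo...
...o.o..
.....v..
........
........
7) ........
........
...oo...
...o.o..
....<o..
........
........
8) ........
........
...oo...
...o^o..
....oo..
........
........
9) ........
........
...oo...
...oo>..
....oo..
........
........
10) ........
........
...oo^..
...oo...
....oo..
........
........
11) ........
........
...ooo>.
...oo...
....oo..
........
........
12) ........
........
...oooo.
...oo.v.
....oo..
........
........
13) ........
........
...oooo.
...oo<o.
....oo..
........
........
14) ........
........
...oo^o.
...oooo.
....oo..
........
........
15) ........
........
...o<.o.
...oooo.
....oo..
........
........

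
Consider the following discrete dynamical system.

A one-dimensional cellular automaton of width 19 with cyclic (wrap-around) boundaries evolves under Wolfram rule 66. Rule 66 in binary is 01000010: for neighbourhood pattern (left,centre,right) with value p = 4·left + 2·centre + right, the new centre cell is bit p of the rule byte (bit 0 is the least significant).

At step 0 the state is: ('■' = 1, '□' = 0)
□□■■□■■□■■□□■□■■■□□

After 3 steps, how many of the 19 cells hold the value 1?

4

k=0  □□■■□■■□■■□□■□■■■□□
k=1  □■□■□□■□□■□■□□□□■□□
k=2  ■□□□□■□□■□□□□□□■□□□
k=3  □□□□■□□■□□□□□□■□□□■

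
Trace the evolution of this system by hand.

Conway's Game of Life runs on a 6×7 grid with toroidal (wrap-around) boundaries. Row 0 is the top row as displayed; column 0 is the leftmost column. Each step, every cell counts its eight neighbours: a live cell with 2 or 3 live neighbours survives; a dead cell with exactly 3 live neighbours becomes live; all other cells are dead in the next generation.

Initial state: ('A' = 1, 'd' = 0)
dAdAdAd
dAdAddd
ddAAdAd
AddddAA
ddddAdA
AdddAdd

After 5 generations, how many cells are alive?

t=0: dAdAdAd
dAdAddd
ddAAdAd
AddddAA
ddddAdA
AdddAdd
t=1: AAdAddd
dAdAddd
AAAAdAd
AddAddd
ddddAdd
AddAAdA
t=2: dAdAddA
dddAddA
AddAddA
AddAddA
AdddAAA
AAAAAAA
t=3: dAddddd
dddAAAA
ddAAAAd
dAdAddd
ddddddd
ddddddd
t=4: ddddAAd
ddddddA
ddddddA
dddAddd
ddddddd
ddddddd
t=5: dddddAd
ddddddA
ddddddd
ddddddd
ddddddd
ddddddd

2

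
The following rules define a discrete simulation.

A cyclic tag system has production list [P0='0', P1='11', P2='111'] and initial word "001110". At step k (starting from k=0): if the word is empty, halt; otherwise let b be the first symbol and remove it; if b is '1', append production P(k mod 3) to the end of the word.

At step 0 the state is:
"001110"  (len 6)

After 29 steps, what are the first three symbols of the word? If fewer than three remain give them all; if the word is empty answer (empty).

111

step 0: "001110"  (len 6)
step 1: "01110"  (len 5)
step 2: "1110"  (len 4)
step 3: "110111"  (len 6)
step 4: "101110"  (len 6)
step 5: "0111011"  (len 7)
step 6: "111011"  (len 6)
step 7: "110110"  (len 6)
step 8: "1011011"  (len 7)
step 9: "011011111"  (len 9)
step 10: "11011111"  (len 8)
step 11: "101111111"  (len 9)
step 12: "01111111111"  (len 11)
step 13: "1111111111"  (len 10)
step 14: "11111111111"  (len 11)
step 15: "1111111111111"  (len 13)
step 16: "1111111111110"  (len 13)
step 17: "11111111111011"  (len 14)
step 18: "1111111111011111"  (len 16)
step 19: "1111111110111110"  (len 16)
step 20: "11111111011111011"  (len 17)
step 21: "1111111011111011111"  (len 19)
step 22: "1111110111110111110"  (len 19)
step 23: "11111011111011111011"  (len 20)
step 24: "1111011111011111011111"  (len 22)
step 25: "1110111110111110111110"  (len 22)
step 26: "11011111011111011111011"  (len 23)
step 27: "1011111011111011111011111"  (len 25)
step 28: "0111110111110111110111110"  (len 25)
step 29: "111110111110111110111110"  (len 24)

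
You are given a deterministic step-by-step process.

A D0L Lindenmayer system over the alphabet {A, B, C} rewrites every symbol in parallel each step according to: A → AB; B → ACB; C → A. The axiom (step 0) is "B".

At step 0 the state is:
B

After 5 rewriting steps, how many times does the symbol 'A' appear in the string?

29

0) B
1) ACB
2) ABAACB
3) ABACBABABAACB
4) ABACBABAACBABACBABACBABABAACB
5) ABACBABAACBABACBABABAACBABACBABAACBABACBABAACBABACBABACBABABAACB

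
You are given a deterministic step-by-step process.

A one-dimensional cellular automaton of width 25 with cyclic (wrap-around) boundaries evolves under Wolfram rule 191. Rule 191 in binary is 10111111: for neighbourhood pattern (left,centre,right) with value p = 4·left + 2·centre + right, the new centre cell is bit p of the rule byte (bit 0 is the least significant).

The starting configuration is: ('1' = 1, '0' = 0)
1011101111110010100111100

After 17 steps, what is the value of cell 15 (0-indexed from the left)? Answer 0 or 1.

1

t=0: 1011101111110010100111100
t=1: 1111011111101111111111011
t=2: 1110111111011111111110111
t=3: 1101111110111111111101111
t=4: 1011111101111111111011111
t=5: 0111111011111111110111111
t=6: 1111110111111111101111110
t=7: 1111101111111111011111101
t=8: 1111011111111110111111011
t=9: 1110111111111101111110111
t=10: 1101111111111011111101111
t=11: 1011111111110111111011111
t=12: 0111111111101111110111111
t=13: 1111111111011111101111110
t=14: 1111111110111111011111101
t=15: 1111111101111110111111011
t=16: 1111111011111101111110111
t=17: 1111110111111011111101111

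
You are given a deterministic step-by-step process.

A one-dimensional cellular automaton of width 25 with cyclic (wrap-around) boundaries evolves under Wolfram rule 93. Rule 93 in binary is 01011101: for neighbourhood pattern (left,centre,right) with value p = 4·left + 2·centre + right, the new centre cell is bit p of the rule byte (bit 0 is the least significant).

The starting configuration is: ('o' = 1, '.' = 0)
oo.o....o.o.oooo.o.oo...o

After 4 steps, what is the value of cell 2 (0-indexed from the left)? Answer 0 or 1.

k=0  oo.o....o.o.oooo.o.oo...o
k=1  .o.oooo.o.o.o..o.o.oooo.o
k=2  .o.o..o.o.o.oo.o.o.o..o.o
k=3  .o.oo.o.o.o.oo.o.o.oo.o.o
k=4  .o.oo.o.o.o.oo.o.o.oo.o.o

0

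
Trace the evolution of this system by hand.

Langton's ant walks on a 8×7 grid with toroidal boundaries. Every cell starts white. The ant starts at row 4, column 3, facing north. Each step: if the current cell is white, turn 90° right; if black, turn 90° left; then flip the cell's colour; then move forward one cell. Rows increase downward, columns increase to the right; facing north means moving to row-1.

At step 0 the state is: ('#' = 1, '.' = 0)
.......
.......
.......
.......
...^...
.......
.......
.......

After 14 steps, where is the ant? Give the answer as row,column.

[0] .......
.......
.......
.......
...^...
.......
.......
.......
[1] .......
.......
.......
.......
...#>..
.......
.......
.......
[2] .......
.......
.......
.......
...##..
....v..
.......
.......
[3] .......
.......
.......
.......
...##..
...<#..
.......
.......
[4] .......
.......
.......
.......
...^#..
...##..
.......
.......
[5] .......
.......
.......
.......
..<.#..
...##..
.......
.......
[6] .......
.......
.......
..^....
..#.#..
...##..
.......
.......
[7] .......
.......
.......
..#>...
..#.#..
...##..
.......
.......
[8] .......
.......
.......
..##...
..#v#..
...##..
.......
.......
[9] .......
.......
.......
..##...
..<##..
...##..
.......
.......
[10] .......
.......
.......
..##...
...##..
..v##..
.......
.......
[11] .......
.......
.......
..##...
...##..
.<###..
.......
.......
[12] .......
.......
.......
..##...
.^.##..
.####..
.......
.......
[13] .......
.......
.......
..##...
.#>##..
.####..
.......
.......
[14] .......
.......
.......
..##...
.####..
.#v##..
.......
.......

5,2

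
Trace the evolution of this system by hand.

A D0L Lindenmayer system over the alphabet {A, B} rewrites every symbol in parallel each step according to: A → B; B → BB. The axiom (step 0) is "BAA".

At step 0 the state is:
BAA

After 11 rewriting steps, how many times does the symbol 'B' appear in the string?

0) BAA
1) BBBB
2) BBBBBBBB
3) BBBBBBBBBBBBBBBB
4) BBBBBBBBBBBBBBBBBBBBBBBBBBBBBBBB
5) BBBBBBBBBBBBBBBBBBBBBBBBBBBBBBBBBBBBBBBBBBBBBBBBBBBBBBBBBBBBBBBB
6) BBBBBBBBBBBBBBBBBBBBBBBBBBBBBBBBBBBBBBBBBBBBBBBBBBBBBBBBBB…BBBBBBBBBBBBBBBBBBBBBBBBBBBBBBBBBBBBBBBBBBBBBBBBBBBBBBBBBB  (len 128)
7) BBBBBBBBBBBBBBBBBBBBBBBBBBBBBBBBBBBBBBBBBBBBBBBBBBBBBBBBBB…BBBBBBBBBBBBBBBBBBBBBBBBBBBBBBBBBBBBBBBBBBBBBBBBBBBBBBBBBB  (len 256)
8) BBBBBBBBBBBBBBBBBBBBBBBBBBBBBBBBBBBBBBBBBBBBBBBBBBBBBBBBBB…BBBBBBBBBBBBBBBBBBBBBBBBBBBBBBBBBBBBBBBBBBBBBBBBBBBBBBBBBB  (len 512)
9) BBBBBBBBBBBBBBBBBBBBBBBBBBBBBBBBBBBBBBBBBBBBBBBBBBBBBBBBBB…BBBBBBBBBBBBBBBBBBBBBBBBBBBBBBBBBBBBBBBBBBBBBBBBBBBBBBBBBB  (len 1024)
10) BBBBBBBBBBBBBBBBBBBBBBBBBBBBBBBBBBBBBBBBBBBBBBBBBBBBBBBBBB…BBBBBBBBBBBBBBBBBBBBBBBBBBBBBBBBBBBBBBBBBBBBBBBBBBBBBBBBBB  (len 2048)
11) BBBBBBBBBBBBBBBBBBBBBBBBBBBBBBBBBBBBBBBBBBBBBBBBBBBBBBBBBB…BBBBBBBBBBBBBBBBBBBBBBBBBBBBBBBBBBBBBBBBBBBBBBBBBBBBBBBBBB  (len 4096)

4096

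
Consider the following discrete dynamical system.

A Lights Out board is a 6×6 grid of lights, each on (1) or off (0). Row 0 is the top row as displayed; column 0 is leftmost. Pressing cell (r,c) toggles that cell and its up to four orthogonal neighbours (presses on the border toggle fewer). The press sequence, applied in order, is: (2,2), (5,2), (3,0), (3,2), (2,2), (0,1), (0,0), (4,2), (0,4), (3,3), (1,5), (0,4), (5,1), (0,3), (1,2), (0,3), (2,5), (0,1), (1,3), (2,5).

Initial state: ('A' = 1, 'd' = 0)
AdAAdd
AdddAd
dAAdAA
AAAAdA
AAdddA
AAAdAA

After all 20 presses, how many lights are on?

t=0: AdAAdd
AdddAd
dAAdAA
AAAAdA
AAdddA
AAAdAA
t=1: AdAAdd
AdAdAd
dddAAA
AAdAdA
AAdddA
AAAdAA
t=2: AdAAdd
AdAdAd
dddAAA
AAdAdA
AAAddA
AddAAA
t=3: AdAAdd
AdAdAd
AddAAA
dddAdA
dAAddA
AddAAA
t=4: AdAAdd
AdAdAd
AdAAAA
dAAddA
dAdddA
AddAAA
t=5: AdAAdd
AdddAd
AAddAA
dAdddA
dAdddA
AddAAA
t=6: dAdAdd
AAddAd
AAddAA
dAdddA
dAdddA
AddAAA
t=7: AddAdd
dAddAd
AAddAA
dAdddA
dAdddA
AddAAA
t=8: AddAdd
dAddAd
AAddAA
dAAddA
ddAAdA
AdAAAA
t=9: AdddAA
dAdddd
AAddAA
dAAddA
ddAAdA
AdAAAA
t=10: AdddAA
dAdddd
AAdAAA
dAdAAA
ddAddA
AdAAAA
t=11: AdddAd
dAddAA
AAdAAd
dAdAAA
ddAddA
AdAAAA
t=12: AddAdA
dAdddA
AAdAAd
dAdAAA
ddAddA
AdAAAA
t=13: AddAdA
dAdddA
AAdAAd
dAdAAA
dAAddA
dAdAAA
t=14: AdAdAA
dAdAdA
AAdAAd
dAdAAA
dAAddA
dAdAAA
t=15: AdddAA
ddAddA
AAAAAd
dAdAAA
dAAddA
dAdAAA
t=16: AdAAdA
ddAAdA
AAAAAd
dAdAAA
dAAddA
dAdAAA
t=17: AdAAdA
ddAAdd
AAAAdA
dAdAAd
dAAddA
dAdAAA
t=18: dAdAdA
dAAAdd
AAAAdA
dAdAAd
dAAddA
dAdAAA
t=19: dAdddA
dAddAd
AAAddA
dAdAAd
dAAddA
dAdAAA
t=20: dAdddA
dAddAA
AAAdAd
dAdAAA
dAAddA
dAdAAA

20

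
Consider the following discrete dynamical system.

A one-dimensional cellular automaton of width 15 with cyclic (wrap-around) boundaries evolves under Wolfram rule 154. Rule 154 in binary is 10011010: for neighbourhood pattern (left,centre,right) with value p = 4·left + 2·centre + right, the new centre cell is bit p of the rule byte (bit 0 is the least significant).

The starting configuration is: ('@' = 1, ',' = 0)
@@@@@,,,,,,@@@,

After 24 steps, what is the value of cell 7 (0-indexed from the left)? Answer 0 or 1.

gen 0: @@@@@,,,,,,@@@,
gen 1: @@@@,@,,,,@@@,,
gen 2: @@@,,,@,,@@@,@@
gen 3: @@,@,@,@@@@,,@@
gen 4: @,,,,,,@@@,@@@@
gen 5: ,@,,,,@@@,,@@@@
gen 6: ,,@,,@@@,@@@@@,
gen 7: ,@,@@@@,,@@@@,@
gen 8: ,,,@@@,@@@@@,,,
gen 9: ,,@@@,,@@@@,@,,
gen 10: ,@@@,@@@@@,,,@,
gen 11: @@@,,@@@@,@,@,@
gen 12: @@,@@@@@,,,,,,@
gen 13: @,,@@@@,@,,,,@@
gen 14: ,@@@@@,,,@,,@@@
gen 15: ,@@@@,@,@,@@@@,
gen 16: @@@@,,,,,,@@@,@
gen 17: @@@,@,,,,@@@,,@
gen 18: @@,,,@,,@@@,@@@
gen 19: @,@,@,@@@@,,@@@
gen 20: ,,,,,,@@@,@@@@@
gen 21: @,,,,@@@,,@@@@,
gen 22: ,@,,@@@,@@@@@,,
gen 23: @,@@@@,,@@@@,@,
gen 24: ,,@@@,@@@@@,,,,

1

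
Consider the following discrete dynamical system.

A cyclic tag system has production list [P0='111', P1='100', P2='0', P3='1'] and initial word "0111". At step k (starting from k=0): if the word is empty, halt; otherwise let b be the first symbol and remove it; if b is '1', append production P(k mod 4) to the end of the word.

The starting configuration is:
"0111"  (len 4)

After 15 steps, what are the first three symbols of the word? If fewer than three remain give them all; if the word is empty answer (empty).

100

0) "0111"  (len 4)
1) "111"  (len 3)
2) "11100"  (len 5)
3) "11000"  (len 5)
4) "10001"  (len 5)
5) "0001111"  (len 7)
6) "001111"  (len 6)
7) "01111"  (len 5)
8) "1111"  (len 4)
9) "111111"  (len 6)
10) "11111100"  (len 8)
11) "11111000"  (len 8)
12) "11110001"  (len 8)
13) "1110001111"  (len 10)
14) "110001111100"  (len 12)
15) "100011111000"  (len 12)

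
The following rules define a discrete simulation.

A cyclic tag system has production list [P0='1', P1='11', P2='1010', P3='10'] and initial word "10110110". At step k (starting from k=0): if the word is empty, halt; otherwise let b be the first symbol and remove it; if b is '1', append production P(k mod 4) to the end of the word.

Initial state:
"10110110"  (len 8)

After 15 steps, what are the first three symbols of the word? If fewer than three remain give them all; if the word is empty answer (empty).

[0] "10110110"  (len 8)
[1] "01101101"  (len 8)
[2] "1101101"  (len 7)
[3] "1011011010"  (len 10)
[4] "01101101010"  (len 11)
[5] "1101101010"  (len 10)
[6] "10110101011"  (len 11)
[7] "01101010111010"  (len 14)
[8] "1101010111010"  (len 13)
[9] "1010101110101"  (len 13)
[10] "01010111010111"  (len 14)
[11] "1010111010111"  (len 13)
[12] "01011101011110"  (len 14)
[13] "1011101011110"  (len 13)
[14] "01110101111011"  (len 14)
[15] "1110101111011"  (len 13)

111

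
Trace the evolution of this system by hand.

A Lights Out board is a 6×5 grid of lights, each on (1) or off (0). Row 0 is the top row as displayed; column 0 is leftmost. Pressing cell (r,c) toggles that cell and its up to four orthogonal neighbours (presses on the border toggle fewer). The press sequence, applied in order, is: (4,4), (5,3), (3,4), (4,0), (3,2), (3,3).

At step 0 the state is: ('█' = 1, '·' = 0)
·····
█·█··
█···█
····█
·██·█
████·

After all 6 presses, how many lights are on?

t=0: ·····
█·█··
█···█
····█
·██·█
████·
t=1: ·····
█·█··
█···█
·····
·███·
█████
t=2: ·····
█·█··
█···█
·····
·██··
██···
t=3: ·····
█·█··
█····
···██
·██·█
██···
t=4: ·····
█·█··
█····
█··██
█·█·█
·█···
t=5: ·····
█·█··
█·█··
███·█
█···█
·█···
t=6: ·····
█·█··
█·██·
██·█·
█··██
·█···

12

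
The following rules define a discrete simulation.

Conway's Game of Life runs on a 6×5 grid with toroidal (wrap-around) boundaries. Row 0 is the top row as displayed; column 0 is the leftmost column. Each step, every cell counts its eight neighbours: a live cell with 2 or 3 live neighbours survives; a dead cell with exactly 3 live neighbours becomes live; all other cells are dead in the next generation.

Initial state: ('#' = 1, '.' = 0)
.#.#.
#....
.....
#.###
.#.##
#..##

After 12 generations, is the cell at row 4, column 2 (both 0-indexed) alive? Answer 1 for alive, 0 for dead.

0

k=0  .#.#.
#....
.....
#.###
.#.##
#..##
k=1  .###.
.....
##.#.
###..
.#...
.#...
k=2  .##..
#..##
#...#
....#
.....
##...
k=3  ..##.
..##.
.....
#...#
#....
###..
k=4  ....#
..##.
...##
#...#
.....
#.###
k=5  ##...
..#..
#.#..
#..##
.#...
#..##
k=6  ####.
#.#..
#.#..
#.###
.##..
..#.#
k=7  #....
#....
#.#..
#...#
.....
....#
k=8  #...#
#...#
#....
##..#
#...#
.....
k=9  #...#
.#...
.....
.#...
.#..#
.....
k=10  #....
#....
.....
#....
#....
....#
k=11  #...#
.....
.....
.....
#...#
#...#
k=12  #...#
.....
.....
.....
#...#
.#.#.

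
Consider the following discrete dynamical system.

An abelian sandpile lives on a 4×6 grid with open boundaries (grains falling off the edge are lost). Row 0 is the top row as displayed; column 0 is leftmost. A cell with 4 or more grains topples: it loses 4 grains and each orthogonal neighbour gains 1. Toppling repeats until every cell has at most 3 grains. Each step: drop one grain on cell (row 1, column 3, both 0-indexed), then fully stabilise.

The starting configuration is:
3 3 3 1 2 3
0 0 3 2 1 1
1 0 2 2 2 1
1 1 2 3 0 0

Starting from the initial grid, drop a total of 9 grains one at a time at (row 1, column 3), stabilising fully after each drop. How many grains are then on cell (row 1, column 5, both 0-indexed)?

3

k=0  3 3 3 1 2 3
0 0 3 2 1 1
1 0 2 2 2 1
1 1 2 3 0 0
k=1  3 3 3 1 2 3
0 0 3 3 1 1
1 0 2 2 2 1
1 1 2 3 0 0
k=2  0 1 1 3 2 3
1 2 1 1 2 1
1 0 3 3 2 1
1 1 2 3 0 0
k=3  0 1 1 3 2 3
1 2 1 2 2 1
1 0 3 3 2 1
1 1 2 3 0 0
k=4  0 1 1 3 2 3
1 2 1 3 2 1
1 0 3 3 2 1
1 1 2 3 0 0
k=5  0 1 2 0 3 3
1 2 3 2 3 1
1 1 1 2 3 1
1 2 0 1 1 0
k=6  0 1 2 0 3 3
1 2 3 3 3 1
1 1 1 2 3 1
1 2 0 1 1 0
k=7  0 1 3 2 1 0
1 3 0 3 2 3
1 1 3 0 1 2
1 2 0 2 2 0
k=8  0 1 3 3 1 0
1 3 1 0 3 3
1 1 3 1 1 2
1 2 0 2 2 0
k=9  0 1 3 3 1 0
1 3 1 1 3 3
1 1 3 1 1 2
1 2 0 2 2 0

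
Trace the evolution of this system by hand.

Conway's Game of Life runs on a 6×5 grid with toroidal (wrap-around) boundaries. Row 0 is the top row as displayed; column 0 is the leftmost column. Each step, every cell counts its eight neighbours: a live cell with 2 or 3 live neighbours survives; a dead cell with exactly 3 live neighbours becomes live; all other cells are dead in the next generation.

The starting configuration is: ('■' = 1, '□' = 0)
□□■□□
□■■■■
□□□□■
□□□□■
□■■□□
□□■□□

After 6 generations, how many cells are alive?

gen 0: □□■□□
□■■■■
□□□□■
□□□□■
□■■□□
□□■□□
gen 1: □□□□□
■■■□■
□□■□■
■□□■□
□■■■□
□□■■□
gen 2: ■□□□■
■■■□■
□□■□□
■□□□□
□■□□□
□■□■□
gen 3: □□□□□
□□■□■
□□■■■
□■□□□
■■■□□
□■■□■
gen 4: ■■■□□
□□■□■
■■■□■
□□□□■
□□□■□
□□■■□
gen 5: ■□□□■
□□□□■
□■■□■
□■■□■
□□■■■
□□□■■
gen 6: ■□□□□
□■□□■
□■■□■
□□□□■
□■□□□
□□■□□

9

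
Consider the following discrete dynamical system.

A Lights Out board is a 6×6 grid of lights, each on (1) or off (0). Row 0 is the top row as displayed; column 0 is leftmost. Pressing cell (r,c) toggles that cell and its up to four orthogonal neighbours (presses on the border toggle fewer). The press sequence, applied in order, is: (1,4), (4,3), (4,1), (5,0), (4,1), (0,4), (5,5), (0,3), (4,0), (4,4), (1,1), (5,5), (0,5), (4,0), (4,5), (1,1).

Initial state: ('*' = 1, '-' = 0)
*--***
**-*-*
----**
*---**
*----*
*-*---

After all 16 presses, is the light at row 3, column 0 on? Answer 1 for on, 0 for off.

step 0: *--***
**-*-*
----**
*---**
*----*
*-*---
step 1: *--*-*
**--*-
-----*
*---**
*----*
*-*---
step 2: *--*-*
**--*-
-----*
*--***
*-****
*-**--
step 3: *--*-*
**--*-
-----*
**-***
-*-***
****--
step 4: *--*-*
**--*-
-----*
**-***
**-***
--**--
step 5: *--*-*
**--*-
-----*
*--***
--****
-***--
step 6: *---*-
**----
-----*
*--***
--****
-***--
step 7: *---*-
**----
-----*
*--***
--***-
-*****
step 8: *-**--
**-*--
-----*
*--***
--***-
-*****
step 9: *-**--
**-*--
-----*
---***
*****-
******
step 10: *-**--
**-*--
-----*
---*-*
***--*
****-*
step 11: ****--
--**--
-*---*
---*-*
***--*
****-*
step 12: ****--
--**--
-*---*
---*-*
***---
*****-
step 13: ******
--**-*
-*---*
---*-*
***---
*****-
step 14: ******
--**-*
-*---*
*--*-*
--*---
-****-
step 15: ******
--**-*
-*---*
*--*--
--*-**
-*****
step 16: *-****
**-*-*
-----*
*--*--
--*-**
-*****

1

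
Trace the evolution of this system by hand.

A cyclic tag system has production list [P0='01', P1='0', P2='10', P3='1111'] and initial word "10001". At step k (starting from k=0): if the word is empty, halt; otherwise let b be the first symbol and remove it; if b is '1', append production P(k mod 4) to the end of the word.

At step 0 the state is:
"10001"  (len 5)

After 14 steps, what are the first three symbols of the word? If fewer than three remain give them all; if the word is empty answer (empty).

01

t=0: "10001"  (len 5)
t=1: "000101"  (len 6)
t=2: "00101"  (len 5)
t=3: "0101"  (len 4)
t=4: "101"  (len 3)
t=5: "0101"  (len 4)
t=6: "101"  (len 3)
t=7: "0110"  (len 4)
t=8: "110"  (len 3)
t=9: "1001"  (len 4)
t=10: "0010"  (len 4)
t=11: "010"  (len 3)
t=12: "10"  (len 2)
t=13: "001"  (len 3)
t=14: "01"  (len 2)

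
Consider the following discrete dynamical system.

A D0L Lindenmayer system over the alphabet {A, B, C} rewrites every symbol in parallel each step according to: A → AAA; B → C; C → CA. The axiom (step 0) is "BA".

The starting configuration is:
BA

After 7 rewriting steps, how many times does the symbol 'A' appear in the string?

0) BA
1) CAAA
2) CAAAAAAAAAA
3) CAAAAAAAAAAAAAAAAAAAAAAAAAAAAAAA
4) CAAAAAAAAAAAAAAAAAAAAAAAAAAAAAAAAAAAAAAAAAAAAAAAAAAAAAAAAAAAAAAAAAAAAAAAAAAAAAAAAAAAAAAAAAAAAAA
5) CAAAAAAAAAAAAAAAAAAAAAAAAAAAAAAAAAAAAAAAAAAAAAAAAAAAAAAAAA…AAAAAAAAAAAAAAAAAAAAAAAAAAAAAAAAAAAAAAAAAAAAAAAAAAAAAAAAAA  (len 284)
6) CAAAAAAAAAAAAAAAAAAAAAAAAAAAAAAAAAAAAAAAAAAAAAAAAAAAAAAAAA…AAAAAAAAAAAAAAAAAAAAAAAAAAAAAAAAAAAAAAAAAAAAAAAAAAAAAAAAAA  (len 851)
7) CAAAAAAAAAAAAAAAAAAAAAAAAAAAAAAAAAAAAAAAAAAAAAAAAAAAAAAAAA…AAAAAAAAAAAAAAAAAAAAAAAAAAAAAAAAAAAAAAAAAAAAAAAAAAAAAAAAAA  (len 2552)

2551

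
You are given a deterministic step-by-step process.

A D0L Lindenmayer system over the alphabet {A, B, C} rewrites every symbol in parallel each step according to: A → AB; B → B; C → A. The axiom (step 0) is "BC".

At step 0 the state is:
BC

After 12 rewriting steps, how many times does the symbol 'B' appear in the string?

k=0  BC
k=1  BA
k=2  BAB
k=3  BABB
k=4  BABBB
k=5  BABBBB
k=6  BABBBBB
k=7  BABBBBBB
k=8  BABBBBBBB
k=9  BABBBBBBBB
k=10  BABBBBBBBBB
k=11  BABBBBBBBBBB
k=12  BABBBBBBBBBBB

12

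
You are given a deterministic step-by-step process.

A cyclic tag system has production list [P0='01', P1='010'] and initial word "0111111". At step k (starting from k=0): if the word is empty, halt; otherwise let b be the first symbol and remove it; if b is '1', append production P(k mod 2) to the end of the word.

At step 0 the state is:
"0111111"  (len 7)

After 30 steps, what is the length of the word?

15

t=0: "0111111"  (len 7)
t=1: "111111"  (len 6)
t=2: "11111010"  (len 8)
t=3: "111101001"  (len 9)
t=4: "11101001010"  (len 11)
t=5: "110100101001"  (len 12)
t=6: "10100101001010"  (len 14)
t=7: "010010100101001"  (len 15)
t=8: "10010100101001"  (len 14)
t=9: "001010010100101"  (len 15)
t=10: "01010010100101"  (len 14)
t=11: "1010010100101"  (len 13)
t=12: "010010100101010"  (len 15)
t=13: "10010100101010"  (len 14)
t=14: "0010100101010010"  (len 16)
t=15: "010100101010010"  (len 15)
t=16: "10100101010010"  (len 14)
t=17: "010010101001001"  (len 15)
t=18: "10010101001001"  (len 14)
t=19: "001010100100101"  (len 15)
t=20: "01010100100101"  (len 14)
t=21: "1010100100101"  (len 13)
t=22: "010100100101010"  (len 15)
t=23: "10100100101010"  (len 14)
t=24: "0100100101010010"  (len 16)
t=25: "100100101010010"  (len 15)
t=26: "00100101010010010"  (len 17)
t=27: "0100101010010010"  (len 16)
t=28: "100101010010010"  (len 15)
t=29: "0010101001001001"  (len 16)
t=30: "010101001001001"  (len 15)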